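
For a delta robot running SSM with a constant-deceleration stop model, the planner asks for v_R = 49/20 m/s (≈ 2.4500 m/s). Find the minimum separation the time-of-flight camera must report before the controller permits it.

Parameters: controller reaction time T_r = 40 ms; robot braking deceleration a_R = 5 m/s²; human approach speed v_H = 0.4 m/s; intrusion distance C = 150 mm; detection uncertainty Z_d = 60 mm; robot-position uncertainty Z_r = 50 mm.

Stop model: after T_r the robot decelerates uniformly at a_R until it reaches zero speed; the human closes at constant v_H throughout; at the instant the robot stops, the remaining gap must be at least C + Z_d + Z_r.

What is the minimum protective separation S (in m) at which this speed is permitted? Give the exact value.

S_min = 4681/4000 m = 1.1703 m

stop time T_s = (49/20)/5 = 0.4900 s
robot in T_r: 2.4500·0.0400 = 0.0980 m
robot covers 2.4500·0.4900 − ½·5.0000·0.4900² = 0.6002 m while stopping
person approaches 0.4000·(0.0400+0.4900) = 0.2120 m
margins: 0.1500+0.0600+0.0500 = 0.2600 m
S_min ≈ 0.0980+0.6002+0.2120+0.2600  ⇒  S_min = 4681/4000 m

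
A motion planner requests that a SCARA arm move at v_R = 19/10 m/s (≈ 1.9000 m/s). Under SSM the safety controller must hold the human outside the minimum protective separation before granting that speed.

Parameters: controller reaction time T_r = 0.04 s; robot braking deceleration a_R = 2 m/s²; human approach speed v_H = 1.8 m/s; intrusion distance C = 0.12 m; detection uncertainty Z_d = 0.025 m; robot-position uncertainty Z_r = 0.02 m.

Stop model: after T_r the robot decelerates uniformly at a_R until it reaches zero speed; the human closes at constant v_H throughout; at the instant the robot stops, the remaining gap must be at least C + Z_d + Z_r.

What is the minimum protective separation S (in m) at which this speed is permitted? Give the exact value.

S_min = 5851/2000 m = 2.9255 m

braking lasts T_s = (19/10)/2 = 0.9500 s
robot covers v_R·T_r = 1.9000·0.0400 = 0.0760 m before braking
braking distance = 1.9000²/(2·2.0000) = 0.9025 m
human closes 1.8000·0.9900 = 1.7820 m
margins: 0.1200+0.0250+0.0200 = 0.1650 m
S_min ≈ 0.0760+0.9025+1.7820+0.1650  ⇒  S_min = 5851/2000 m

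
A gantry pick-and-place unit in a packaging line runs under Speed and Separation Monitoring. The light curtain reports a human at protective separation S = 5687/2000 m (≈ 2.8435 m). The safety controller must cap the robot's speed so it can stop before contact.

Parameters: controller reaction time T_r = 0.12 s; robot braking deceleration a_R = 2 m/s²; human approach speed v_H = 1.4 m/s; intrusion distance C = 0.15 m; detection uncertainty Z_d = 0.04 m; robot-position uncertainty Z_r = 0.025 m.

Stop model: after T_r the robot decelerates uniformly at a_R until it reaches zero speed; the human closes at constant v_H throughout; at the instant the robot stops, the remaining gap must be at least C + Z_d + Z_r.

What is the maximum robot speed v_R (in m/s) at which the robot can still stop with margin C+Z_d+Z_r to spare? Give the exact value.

v_R_max = 19/10 m/s = 1.9000 m/s

at the boundary: (1/4)·v² + (41/50)·v + (-4921/2000) = 0
  disc = (41/50)² − 4·(1/4)·(-4921/2000) = 31329/10000 ; √disc = 177/100
  v_R = (−(41/50) + 177/100) / (2·(1/4)) = 19/10 m/s
check:
braking lasts T_s = (19/10)/2 = 0.9500 s
reaction-phase robot travel = 1.9000·0.1200 = 0.2280 m
braking distance = 1.9000²/(2·2.0000) = 0.9025 m
person approaches 1.4000·(0.1200+0.9500) = 1.4980 m
C+Z_d+Z_r = 0.1500+0.0400+0.0250 = 0.2150 m
sum ≈ 0.2280+0.9025+1.4980+0.2150 ≈ 2.8435 m = S ✓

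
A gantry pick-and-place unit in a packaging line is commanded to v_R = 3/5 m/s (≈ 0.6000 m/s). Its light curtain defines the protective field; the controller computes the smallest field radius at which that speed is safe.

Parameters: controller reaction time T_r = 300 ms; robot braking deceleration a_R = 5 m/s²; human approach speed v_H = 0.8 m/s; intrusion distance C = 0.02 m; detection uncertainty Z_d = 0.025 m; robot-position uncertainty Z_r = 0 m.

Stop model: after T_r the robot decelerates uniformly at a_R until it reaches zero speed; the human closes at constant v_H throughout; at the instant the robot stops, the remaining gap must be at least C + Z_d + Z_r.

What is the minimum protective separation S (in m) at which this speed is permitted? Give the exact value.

T_s = v_R/a_R = (3/5)/5 = 0.1200 s
robot covers v_R·T_r = 0.6000·0.3000 = 0.1800 m before braking
robot under decel: 0.6000²/(2·5.0000) = 0.0360 m
person approaches 0.8000·(0.3000+0.1200) = 0.3360 m
C+Z_d+Z_r = 0.0200+0.0250+0.0000 = 0.0450 m
S_min ≈ 0.1800+0.0360+0.3360+0.0450  ⇒  S_min = 597/1000 m

S_min = 597/1000 m = 0.5970 m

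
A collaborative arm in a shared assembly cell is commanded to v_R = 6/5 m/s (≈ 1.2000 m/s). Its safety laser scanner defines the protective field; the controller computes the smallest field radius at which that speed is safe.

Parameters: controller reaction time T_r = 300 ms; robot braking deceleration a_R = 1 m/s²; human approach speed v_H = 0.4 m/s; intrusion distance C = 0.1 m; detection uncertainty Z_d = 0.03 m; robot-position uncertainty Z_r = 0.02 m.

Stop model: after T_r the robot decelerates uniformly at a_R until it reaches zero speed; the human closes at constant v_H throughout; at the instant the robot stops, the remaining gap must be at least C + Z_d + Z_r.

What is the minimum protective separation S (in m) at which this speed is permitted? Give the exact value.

stop time T_s = (6/5)/1 = 1.2000 s
reaction-phase robot travel = 1.2000·0.3000 = 0.3600 m
robot covers 1.2000·1.2000 − ½·1.0000·1.2000² = 0.7200 m while stopping
human over T_r+T_s: 0.4000·(0.3000+1.2000) = 0.6000 m
C+Z_d+Z_r = 0.1000+0.0300+0.0200 = 0.1500 m
S_min ≈ 0.3600+0.7200+0.6000+0.1500  ⇒  S_min = 183/100 m

S_min = 183/100 m = 1.8300 m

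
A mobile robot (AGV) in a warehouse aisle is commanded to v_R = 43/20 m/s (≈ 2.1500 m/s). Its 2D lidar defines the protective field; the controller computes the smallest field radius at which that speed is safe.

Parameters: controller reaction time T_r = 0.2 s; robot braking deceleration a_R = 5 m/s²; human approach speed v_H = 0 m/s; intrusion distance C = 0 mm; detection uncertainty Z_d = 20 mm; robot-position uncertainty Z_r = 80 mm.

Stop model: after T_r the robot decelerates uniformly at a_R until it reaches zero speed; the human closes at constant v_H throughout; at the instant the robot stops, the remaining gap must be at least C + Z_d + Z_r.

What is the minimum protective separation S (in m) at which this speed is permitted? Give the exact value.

T_s = v_R/a_R = (43/20)/5 = 0.4300 s
robot in T_r: 2.1500·0.2000 = 0.4300 m
robot covers 2.1500·0.4300 − ½·5.0000·0.4300² = 0.4622 m while stopping
person approaches 0.0000·(0.2000+0.4300) = 0.0000 m
margins: 0.0000+0.0200+0.0800 = 0.1000 m
S_min ≈ 0.4300+0.4622+0.0000+0.1000  ⇒  S_min = 3969/4000 m

S_min = 3969/4000 m = 0.9922 m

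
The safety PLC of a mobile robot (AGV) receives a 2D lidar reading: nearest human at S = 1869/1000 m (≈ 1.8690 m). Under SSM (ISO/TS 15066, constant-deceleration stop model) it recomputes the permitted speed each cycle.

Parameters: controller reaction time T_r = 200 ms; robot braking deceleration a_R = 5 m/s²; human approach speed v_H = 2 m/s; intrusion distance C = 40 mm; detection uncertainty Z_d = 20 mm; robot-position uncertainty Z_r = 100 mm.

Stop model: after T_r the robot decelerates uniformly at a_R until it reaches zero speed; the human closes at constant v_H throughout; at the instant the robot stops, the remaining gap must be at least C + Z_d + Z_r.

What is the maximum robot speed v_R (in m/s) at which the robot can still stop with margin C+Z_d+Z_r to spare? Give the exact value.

v_R_max = 17/10 m/s = 1.7000 m/s

at the boundary: (1/10)·v² + (3/5)·v + (-1309/1000) = 0
  disc = (3/5)² − 4·(1/10)·(-1309/1000) = 2209/2500 ; √disc = 47/50
  v_R = (−(3/5) + 47/50) / (2·(1/10)) = 17/10 m/s
check:
T_s = v_R/a_R = (17/10)/5 = 0.3400 s
robot covers v_R·T_r = 1.7000·0.2000 = 0.3400 m before braking
braking distance = 1.7000²/(2·5.0000) = 0.2890 m
human closes 2.0000·0.5400 = 1.0800 m
residual clearance needed = 0.0400+0.0200+0.1000 = 0.1600 m
sum ≈ 0.3400+0.2890+1.0800+0.1600 ≈ 1.8690 m = S ✓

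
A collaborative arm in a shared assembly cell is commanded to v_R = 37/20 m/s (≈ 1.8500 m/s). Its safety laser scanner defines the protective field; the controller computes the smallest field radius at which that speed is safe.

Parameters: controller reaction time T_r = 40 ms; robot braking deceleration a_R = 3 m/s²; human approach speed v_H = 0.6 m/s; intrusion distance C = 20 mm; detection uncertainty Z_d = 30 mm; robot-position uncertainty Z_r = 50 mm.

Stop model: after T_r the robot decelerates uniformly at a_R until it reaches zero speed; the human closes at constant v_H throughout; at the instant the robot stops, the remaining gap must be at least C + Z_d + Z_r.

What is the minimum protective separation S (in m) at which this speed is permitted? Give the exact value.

S_min = 13661/12000 m = 1.1384 m

stop time T_s = (37/20)/3 = 0.6167 s
robot covers v_R·T_r = 1.8500·0.0400 = 0.0740 m before braking
robot covers 1.8500·0.6167 − ½·3.0000·0.6167² = 0.5704 m while stopping
person approaches 0.6000·(0.0400+0.6167) = 0.3940 m
C+Z_d+Z_r = 0.0200+0.0300+0.0500 = 0.1000 m
S_min ≈ 0.0740+0.5704+0.3940+0.1000  ⇒  S_min = 13661/12000 m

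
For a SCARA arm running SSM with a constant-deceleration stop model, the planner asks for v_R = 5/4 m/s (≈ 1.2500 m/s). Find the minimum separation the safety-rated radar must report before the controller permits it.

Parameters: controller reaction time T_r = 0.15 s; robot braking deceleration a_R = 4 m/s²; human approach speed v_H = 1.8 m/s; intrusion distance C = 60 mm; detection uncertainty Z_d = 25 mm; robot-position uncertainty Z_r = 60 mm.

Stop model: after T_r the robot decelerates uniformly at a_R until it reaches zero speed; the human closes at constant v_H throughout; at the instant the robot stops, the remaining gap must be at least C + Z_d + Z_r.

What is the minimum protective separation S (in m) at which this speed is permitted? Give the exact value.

S_min = 4353/3200 m = 1.3603 m

stop time T_s = (5/4)/4 = 0.3125 s
reaction-phase robot travel = 1.2500·0.1500 = 0.1875 m
braking distance = 1.2500²/(2·4.0000) = 0.1953 m
human closes 1.8000·0.4625 = 0.8325 m
margins: 0.0600+0.0250+0.0600 = 0.1450 m
S_min ≈ 0.1875+0.1953+0.8325+0.1450  ⇒  S_min = 4353/3200 m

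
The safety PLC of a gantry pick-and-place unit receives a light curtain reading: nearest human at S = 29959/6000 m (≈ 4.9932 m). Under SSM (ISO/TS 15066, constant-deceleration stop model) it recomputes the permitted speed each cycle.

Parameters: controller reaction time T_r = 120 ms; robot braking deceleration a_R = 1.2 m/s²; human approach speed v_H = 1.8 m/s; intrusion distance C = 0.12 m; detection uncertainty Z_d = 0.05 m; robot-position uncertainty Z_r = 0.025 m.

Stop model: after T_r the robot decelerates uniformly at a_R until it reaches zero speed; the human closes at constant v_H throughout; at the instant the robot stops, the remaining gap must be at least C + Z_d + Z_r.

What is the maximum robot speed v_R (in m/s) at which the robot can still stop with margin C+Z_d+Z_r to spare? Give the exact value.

v_R_max = 19/10 m/s = 1.9000 m/s

collect terms ⇒ (5/12)·v_R² + (81/50)·v_R + (-27493/6000) = 0
  disc = (81/50)² − 4·(5/12)·(-27493/6000) = 923521/90000 ; √disc = 961/300
  v_R = (−(81/50) + 961/300) / (2·(5/12)) = 19/10 m/s
check:
T_s = v_R/a_R = (19/10)/(6/5) = 1.5833 s
robot in T_r: 1.9000·0.1200 = 0.2280 m
braking distance = 1.9000²/(2·1.2000) = 1.5042 m
human closes 1.8000·1.7033 = 3.0660 m
residual clearance needed = 0.1200+0.0500+0.0250 = 0.1950 m
sum ≈ 0.2280+1.5042+3.0660+0.1950 ≈ 4.9932 m = S ✓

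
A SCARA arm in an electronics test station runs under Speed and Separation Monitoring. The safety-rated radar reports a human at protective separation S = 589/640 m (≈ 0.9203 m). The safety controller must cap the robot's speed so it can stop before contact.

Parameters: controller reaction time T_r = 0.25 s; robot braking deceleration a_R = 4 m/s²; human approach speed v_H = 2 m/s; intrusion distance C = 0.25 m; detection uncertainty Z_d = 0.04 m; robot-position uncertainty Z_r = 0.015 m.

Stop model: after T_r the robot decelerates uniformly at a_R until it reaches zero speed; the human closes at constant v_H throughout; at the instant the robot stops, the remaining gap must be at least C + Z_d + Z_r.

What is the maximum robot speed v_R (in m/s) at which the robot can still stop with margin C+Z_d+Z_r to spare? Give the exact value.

at the boundary: (1/8)·v² + (3/4)·v + (-369/3200) = 0
  disc = (3/4)² − 4·(1/8)·(-369/3200) = 3969/6400 ; √disc = 63/80
  v_R = (−(3/4) + 63/80) / (2·(1/8)) = 3/20 m/s
check:
T_s = v_R/a_R = (3/20)/4 = 0.0375 s
robot covers v_R·T_r = 0.1500·0.2500 = 0.0375 m before braking
robot under decel: 0.1500²/(2·4.0000) = 0.0028 m
human closes 2.0000·0.2875 = 0.5750 m
residual clearance needed = 0.2500+0.0400+0.0150 = 0.3050 m
sum ≈ 0.0375+0.0028+0.5750+0.3050 ≈ 0.9203 m = S ✓

v_R_max = 3/20 m/s = 0.1500 m/s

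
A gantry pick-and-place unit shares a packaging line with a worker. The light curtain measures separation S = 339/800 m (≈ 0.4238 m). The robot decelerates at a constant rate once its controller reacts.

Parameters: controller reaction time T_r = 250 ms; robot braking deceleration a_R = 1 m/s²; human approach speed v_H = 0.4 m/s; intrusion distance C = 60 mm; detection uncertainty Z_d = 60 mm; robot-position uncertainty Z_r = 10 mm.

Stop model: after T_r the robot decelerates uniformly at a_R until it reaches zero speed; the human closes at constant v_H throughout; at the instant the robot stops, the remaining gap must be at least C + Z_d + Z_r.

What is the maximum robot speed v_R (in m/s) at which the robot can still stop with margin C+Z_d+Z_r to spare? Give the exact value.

v_R_max = 1/4 m/s = 0.2500 m/s

quadratic (1/2)·v² + (13/20)·v + (-31/160) = 0
  disc = (13/20)² − 4·(1/2)·(-31/160) = 81/100 ; √disc = 9/10
  v_R = (−(13/20) + 9/10) / (2·(1/2)) = 1/4 m/s
check:
braking lasts T_s = (1/4)/1 = 0.2500 s
robot in T_r: 0.2500·0.2500 = 0.0625 m
braking distance = 0.2500²/(2·1.0000) = 0.0312 m
human over T_r+T_s: 0.4000·(0.2500+0.2500) = 0.2000 m
margins: 0.0600+0.0600+0.0100 = 0.1300 m
sum ≈ 0.0625+0.0312+0.2000+0.1300 ≈ 0.4238 m = S ✓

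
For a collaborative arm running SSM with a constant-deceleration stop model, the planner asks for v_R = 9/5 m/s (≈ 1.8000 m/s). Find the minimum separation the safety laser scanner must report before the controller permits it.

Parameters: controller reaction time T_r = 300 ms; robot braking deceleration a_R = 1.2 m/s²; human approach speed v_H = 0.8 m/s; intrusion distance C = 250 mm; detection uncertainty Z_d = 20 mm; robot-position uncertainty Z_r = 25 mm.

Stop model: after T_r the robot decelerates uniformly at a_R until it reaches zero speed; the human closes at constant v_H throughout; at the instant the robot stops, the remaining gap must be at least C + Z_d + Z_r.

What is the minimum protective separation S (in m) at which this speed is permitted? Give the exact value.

T_s = v_R/a_R = (9/5)/(6/5) = 1.5000 s
reaction-phase robot travel = 1.8000·0.3000 = 0.5400 m
robot under decel: 1.8000²/(2·1.2000) = 1.3500 m
human closes 0.8000·1.8000 = 1.4400 m
residual clearance needed = 0.2500+0.0200+0.0250 = 0.2950 m
S_min ≈ 0.5400+1.3500+1.4400+0.2950  ⇒  S_min = 29/8 m

S_min = 29/8 m = 3.6250 m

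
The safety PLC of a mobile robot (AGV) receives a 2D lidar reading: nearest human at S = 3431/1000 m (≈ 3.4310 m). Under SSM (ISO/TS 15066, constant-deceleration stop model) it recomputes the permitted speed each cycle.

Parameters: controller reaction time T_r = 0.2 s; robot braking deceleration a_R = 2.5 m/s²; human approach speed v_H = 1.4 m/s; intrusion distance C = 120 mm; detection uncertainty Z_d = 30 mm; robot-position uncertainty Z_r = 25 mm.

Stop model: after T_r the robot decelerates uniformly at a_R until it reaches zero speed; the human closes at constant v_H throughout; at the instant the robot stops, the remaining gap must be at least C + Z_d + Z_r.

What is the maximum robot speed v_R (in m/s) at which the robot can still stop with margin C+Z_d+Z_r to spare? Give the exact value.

at the boundary: (1/5)·v² + (19/25)·v + (-372/125) = 0
  disc = (19/25)² − 4·(1/5)·(-372/125) = 1849/625 ; √disc = 43/25
  v_R = (−(19/25) + 43/25) / (2·(1/5)) = 12/5 m/s
check:
T_s = v_R/a_R = (12/5)/(5/2) = 0.9600 s
robot covers v_R·T_r = 2.4000·0.2000 = 0.4800 m before braking
robot under decel: 2.4000²/(2·2.5000) = 1.1520 m
human closes 1.4000·1.1600 = 1.6240 m
C+Z_d+Z_r = 0.1200+0.0300+0.0250 = 0.1750 m
sum ≈ 0.4800+1.1520+1.6240+0.1750 ≈ 3.4310 m = S ✓

v_R_max = 12/5 m/s = 2.4000 m/s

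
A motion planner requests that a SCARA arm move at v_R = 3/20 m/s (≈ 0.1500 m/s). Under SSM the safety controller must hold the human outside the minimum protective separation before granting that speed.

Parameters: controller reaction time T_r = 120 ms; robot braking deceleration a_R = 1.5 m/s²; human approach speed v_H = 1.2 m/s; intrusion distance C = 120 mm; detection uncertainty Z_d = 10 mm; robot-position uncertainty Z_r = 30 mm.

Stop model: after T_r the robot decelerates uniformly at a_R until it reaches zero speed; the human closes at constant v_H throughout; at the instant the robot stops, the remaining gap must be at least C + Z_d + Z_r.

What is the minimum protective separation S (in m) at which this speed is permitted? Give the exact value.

S_min = 899/2000 m = 0.4495 m

braking lasts T_s = (3/20)/(3/2) = 0.1000 s
robot in T_r: 0.1500·0.1200 = 0.0180 m
robot covers 0.1500·0.1000 − ½·1.5000·0.1000² = 0.0075 m while stopping
human closes 1.2000·0.2200 = 0.2640 m
residual clearance needed = 0.1200+0.0100+0.0300 = 0.1600 m
S_min ≈ 0.0180+0.0075+0.2640+0.1600  ⇒  S_min = 899/2000 m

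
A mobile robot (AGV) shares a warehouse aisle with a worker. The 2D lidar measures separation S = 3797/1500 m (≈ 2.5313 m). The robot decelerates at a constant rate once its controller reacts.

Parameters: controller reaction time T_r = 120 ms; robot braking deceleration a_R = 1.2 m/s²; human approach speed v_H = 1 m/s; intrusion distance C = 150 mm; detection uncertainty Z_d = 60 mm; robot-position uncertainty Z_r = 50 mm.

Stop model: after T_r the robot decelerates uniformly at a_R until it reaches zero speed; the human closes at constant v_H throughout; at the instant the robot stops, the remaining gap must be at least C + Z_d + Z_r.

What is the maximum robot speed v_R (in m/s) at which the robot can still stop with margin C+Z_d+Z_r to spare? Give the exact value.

collect terms ⇒ (5/12)·v_R² + (143/150)·v_R + (-3227/1500) = 0
  disc = (143/150)² − 4·(5/12)·(-3227/1500) = 2809/625 ; √disc = 53/25
  v_R = (−(143/150) + 53/25) / (2·(5/12)) = 7/5 m/s
check:
T_s = v_R/a_R = (7/5)/(6/5) = 1.1667 s
robot in T_r: 1.4000·0.1200 = 0.1680 m
robot covers 1.4000·1.1667 − ½·1.2000·1.1667² = 0.8167 m while stopping
person approaches 1.0000·(0.1200+1.1667) = 1.2867 m
residual clearance needed = 0.1500+0.0600+0.0500 = 0.2600 m
sum ≈ 0.1680+0.8167+1.2867+0.2600 ≈ 2.5313 m = S ✓

v_R_max = 7/5 m/s = 1.4000 m/s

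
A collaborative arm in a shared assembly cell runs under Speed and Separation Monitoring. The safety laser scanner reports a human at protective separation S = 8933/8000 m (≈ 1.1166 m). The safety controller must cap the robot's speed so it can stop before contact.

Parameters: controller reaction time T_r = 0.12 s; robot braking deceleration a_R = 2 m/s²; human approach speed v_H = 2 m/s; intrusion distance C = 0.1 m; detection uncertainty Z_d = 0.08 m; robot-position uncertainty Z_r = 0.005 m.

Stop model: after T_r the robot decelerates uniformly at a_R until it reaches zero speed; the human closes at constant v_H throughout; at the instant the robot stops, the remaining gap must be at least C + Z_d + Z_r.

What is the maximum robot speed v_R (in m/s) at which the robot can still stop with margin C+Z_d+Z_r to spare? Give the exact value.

v_R_max = 11/20 m/s = 0.5500 m/s

at the boundary: (1/4)·v² + (28/25)·v + (-5533/8000) = 0
  disc = (28/25)² − 4·(1/4)·(-5533/8000) = 77841/40000 ; √disc = 279/200
  v_R = (−(28/25) + 279/200) / (2·(1/4)) = 11/20 m/s
check:
T_s = v_R/a_R = (11/20)/2 = 0.2750 s
robot in T_r: 0.5500·0.1200 = 0.0660 m
robot covers 0.5500·0.2750 − ½·2.0000·0.2750² = 0.0756 m while stopping
person approaches 2.0000·(0.1200+0.2750) = 0.7900 m
margins: 0.1000+0.0800+0.0050 = 0.1850 m
sum ≈ 0.0660+0.0756+0.7900+0.1850 ≈ 1.1166 m = S ✓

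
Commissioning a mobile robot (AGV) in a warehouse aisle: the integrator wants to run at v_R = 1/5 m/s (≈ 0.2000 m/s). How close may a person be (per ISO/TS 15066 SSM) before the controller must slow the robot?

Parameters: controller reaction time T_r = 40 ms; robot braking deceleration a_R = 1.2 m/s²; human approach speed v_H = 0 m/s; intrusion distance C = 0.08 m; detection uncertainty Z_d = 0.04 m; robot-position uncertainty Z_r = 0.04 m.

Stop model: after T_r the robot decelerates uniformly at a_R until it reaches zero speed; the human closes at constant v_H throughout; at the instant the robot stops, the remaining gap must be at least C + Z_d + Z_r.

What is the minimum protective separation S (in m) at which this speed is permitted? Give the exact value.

S_min = 277/1500 m = 0.1847 m

braking lasts T_s = (1/5)/(6/5) = 0.1667 s
robot in T_r: 0.2000·0.0400 = 0.0080 m
braking distance = 0.2000²/(2·1.2000) = 0.0167 m
human closes 0.0000·0.2067 = 0.0000 m
C+Z_d+Z_r = 0.0800+0.0400+0.0400 = 0.1600 m
S_min ≈ 0.0080+0.0167+0.0000+0.1600  ⇒  S_min = 277/1500 m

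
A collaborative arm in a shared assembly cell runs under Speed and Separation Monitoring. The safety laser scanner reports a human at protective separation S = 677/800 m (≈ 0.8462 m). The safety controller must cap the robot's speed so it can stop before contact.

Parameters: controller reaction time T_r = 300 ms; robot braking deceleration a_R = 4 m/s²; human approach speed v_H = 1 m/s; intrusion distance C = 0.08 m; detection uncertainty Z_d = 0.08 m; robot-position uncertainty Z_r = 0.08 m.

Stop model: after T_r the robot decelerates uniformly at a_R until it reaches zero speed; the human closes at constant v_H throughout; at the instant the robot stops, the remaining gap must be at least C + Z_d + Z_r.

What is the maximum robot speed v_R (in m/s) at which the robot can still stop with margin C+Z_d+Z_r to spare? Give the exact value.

v_R_max = 1/2 m/s = 0.5000 m/s

at the boundary: (1/8)·v² + (11/20)·v + (-49/160) = 0
  disc = (11/20)² − 4·(1/8)·(-49/160) = 729/1600 ; √disc = 27/40
  v_R = (−(11/20) + 27/40) / (2·(1/8)) = 1/2 m/s
check:
T_s = v_R/a_R = (1/2)/4 = 0.1250 s
robot in T_r: 0.5000·0.3000 = 0.1500 m
braking distance = 0.5000²/(2·4.0000) = 0.0312 m
human closes 1.0000·0.4250 = 0.4250 m
C+Z_d+Z_r = 0.0800+0.0800+0.0800 = 0.2400 m
sum ≈ 0.1500+0.0312+0.4250+0.2400 ≈ 0.8462 m = S ✓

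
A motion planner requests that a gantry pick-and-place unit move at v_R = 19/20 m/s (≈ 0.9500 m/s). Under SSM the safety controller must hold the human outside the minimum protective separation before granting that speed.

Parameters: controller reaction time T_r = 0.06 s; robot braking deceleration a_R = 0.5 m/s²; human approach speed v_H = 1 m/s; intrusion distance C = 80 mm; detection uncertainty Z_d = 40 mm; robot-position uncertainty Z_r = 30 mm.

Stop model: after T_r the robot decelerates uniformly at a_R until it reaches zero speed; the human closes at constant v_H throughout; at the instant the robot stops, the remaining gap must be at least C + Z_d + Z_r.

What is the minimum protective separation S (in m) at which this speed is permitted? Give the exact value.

T_s = v_R/a_R = (19/20)/(1/2) = 1.9000 s
robot covers v_R·T_r = 0.9500·0.0600 = 0.0570 m before braking
robot covers 0.9500·1.9000 − ½·0.5000·1.9000² = 0.9025 m while stopping
human over T_r+T_s: 1.0000·(0.0600+1.9000) = 1.9600 m
C+Z_d+Z_r = 0.0800+0.0400+0.0300 = 0.1500 m
S_min ≈ 0.0570+0.9025+1.9600+0.1500  ⇒  S_min = 6139/2000 m

S_min = 6139/2000 m = 3.0695 m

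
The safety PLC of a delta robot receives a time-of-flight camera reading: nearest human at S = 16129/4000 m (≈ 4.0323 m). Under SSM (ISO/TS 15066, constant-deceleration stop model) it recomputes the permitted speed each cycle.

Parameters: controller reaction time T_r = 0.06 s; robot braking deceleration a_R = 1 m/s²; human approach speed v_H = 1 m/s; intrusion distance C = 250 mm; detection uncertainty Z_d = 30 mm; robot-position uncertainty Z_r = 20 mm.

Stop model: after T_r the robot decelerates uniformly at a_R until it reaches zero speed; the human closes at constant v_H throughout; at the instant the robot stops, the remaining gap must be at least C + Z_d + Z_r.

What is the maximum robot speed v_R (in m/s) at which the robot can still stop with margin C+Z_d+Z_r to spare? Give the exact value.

quadratic (1/2)·v² + (53/50)·v + (-14689/4000) = 0
  disc = (53/50)² − 4·(1/2)·(-14689/4000) = 84681/10000 ; √disc = 291/100
  v_R = (−(53/50) + 291/100) / (2·(1/2)) = 37/20 m/s
check:
stop time T_s = (37/20)/1 = 1.8500 s
robot covers v_R·T_r = 1.8500·0.0600 = 0.1110 m before braking
robot under decel: 1.8500²/(2·1.0000) = 1.7112 m
person approaches 1.0000·(0.0600+1.8500) = 1.9100 m
residual clearance needed = 0.2500+0.0300+0.0200 = 0.3000 m
sum ≈ 0.1110+1.7112+1.9100+0.3000 ≈ 4.0323 m = S ✓

v_R_max = 37/20 m/s = 1.8500 m/s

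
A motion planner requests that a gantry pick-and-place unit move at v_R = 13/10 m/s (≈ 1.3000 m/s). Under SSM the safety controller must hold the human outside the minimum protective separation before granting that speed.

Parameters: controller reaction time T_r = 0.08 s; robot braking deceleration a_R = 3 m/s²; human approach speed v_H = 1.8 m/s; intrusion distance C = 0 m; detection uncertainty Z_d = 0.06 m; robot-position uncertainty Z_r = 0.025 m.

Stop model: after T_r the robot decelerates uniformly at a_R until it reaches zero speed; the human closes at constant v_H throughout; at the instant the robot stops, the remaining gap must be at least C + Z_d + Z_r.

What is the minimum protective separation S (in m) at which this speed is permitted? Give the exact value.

S_min = 523/375 m = 1.3947 m

stop time T_s = (13/10)/3 = 0.4333 s
reaction-phase robot travel = 1.3000·0.0800 = 0.1040 m
braking distance = 1.3000²/(2·3.0000) = 0.2817 m
human closes 1.8000·0.5133 = 0.9240 m
margins: 0.0000+0.0600+0.0250 = 0.0850 m
S_min ≈ 0.1040+0.2817+0.9240+0.0850  ⇒  S_min = 523/375 m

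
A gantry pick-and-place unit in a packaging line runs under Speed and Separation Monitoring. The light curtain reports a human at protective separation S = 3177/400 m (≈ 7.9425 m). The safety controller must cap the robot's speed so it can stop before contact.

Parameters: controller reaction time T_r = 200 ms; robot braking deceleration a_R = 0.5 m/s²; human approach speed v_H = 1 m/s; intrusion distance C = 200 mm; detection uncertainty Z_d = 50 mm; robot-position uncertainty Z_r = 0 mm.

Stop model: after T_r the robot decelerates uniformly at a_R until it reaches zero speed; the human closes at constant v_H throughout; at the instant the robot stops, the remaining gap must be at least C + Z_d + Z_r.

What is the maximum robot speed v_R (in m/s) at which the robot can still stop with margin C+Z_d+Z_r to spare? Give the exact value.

v_R_max = 37/20 m/s = 1.8500 m/s

quadratic (1)·v² + (11/5)·v + (-2997/400) = 0
  disc = (11/5)² − 4·(1)·(-2997/400) = 3481/100 ; √disc = 59/10
  v_R = (−(11/5) + 59/10) / (2·(1)) = 37/20 m/s
check:
stop time T_s = (37/20)/(1/2) = 3.7000 s
robot in T_r: 1.8500·0.2000 = 0.3700 m
braking distance = 1.8500²/(2·0.5000) = 3.4225 m
human over T_r+T_s: 1.0000·(0.2000+3.7000) = 3.9000 m
C+Z_d+Z_r = 0.2000+0.0500+0.0000 = 0.2500 m
sum ≈ 0.3700+3.4225+3.9000+0.2500 ≈ 7.9425 m = S ✓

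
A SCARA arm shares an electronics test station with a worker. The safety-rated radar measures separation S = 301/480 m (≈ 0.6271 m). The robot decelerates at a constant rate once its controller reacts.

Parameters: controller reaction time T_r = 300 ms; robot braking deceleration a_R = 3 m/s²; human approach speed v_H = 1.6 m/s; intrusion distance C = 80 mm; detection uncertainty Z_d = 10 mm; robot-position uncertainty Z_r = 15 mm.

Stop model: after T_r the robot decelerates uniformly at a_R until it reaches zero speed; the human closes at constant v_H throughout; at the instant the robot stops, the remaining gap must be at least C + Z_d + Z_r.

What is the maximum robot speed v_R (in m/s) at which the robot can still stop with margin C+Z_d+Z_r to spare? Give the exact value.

v_R_max = 1/20 m/s = 0.0500 m/s

collect terms ⇒ (1/6)·v_R² + (5/6)·v_R + (-101/2400) = 0
  disc = (5/6)² − 4·(1/6)·(-101/2400) = 289/400 ; √disc = 17/20
  v_R = (−(5/6) + 17/20) / (2·(1/6)) = 1/20 m/s
check:
T_s = v_R/a_R = (1/20)/3 = 0.0167 s
reaction-phase robot travel = 0.0500·0.3000 = 0.0150 m
braking distance = 0.0500²/(2·3.0000) = 0.0004 m
person approaches 1.6000·(0.3000+0.0167) = 0.5067 m
residual clearance needed = 0.0800+0.0100+0.0150 = 0.1050 m
sum ≈ 0.0150+0.0004+0.5067+0.1050 ≈ 0.6271 m = S ✓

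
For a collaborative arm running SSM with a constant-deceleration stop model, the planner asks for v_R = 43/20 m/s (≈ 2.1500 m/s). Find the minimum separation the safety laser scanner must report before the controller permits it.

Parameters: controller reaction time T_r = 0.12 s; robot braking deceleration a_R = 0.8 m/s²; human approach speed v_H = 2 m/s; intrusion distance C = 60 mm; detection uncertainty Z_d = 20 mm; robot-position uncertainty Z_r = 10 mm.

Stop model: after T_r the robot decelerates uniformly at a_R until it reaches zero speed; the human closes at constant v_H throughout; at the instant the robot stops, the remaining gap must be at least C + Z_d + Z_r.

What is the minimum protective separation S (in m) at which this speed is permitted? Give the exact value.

S_min = 141633/16000 m = 8.8521 m

T_s = v_R/a_R = (43/20)/(4/5) = 2.6875 s
reaction-phase robot travel = 2.1500·0.1200 = 0.2580 m
robot under decel: 2.1500²/(2·0.8000) = 2.8891 m
human over T_r+T_s: 2.0000·(0.1200+2.6875) = 5.6150 m
margins: 0.0600+0.0200+0.0100 = 0.0900 m
S_min ≈ 0.2580+2.8891+5.6150+0.0900  ⇒  S_min = 141633/16000 m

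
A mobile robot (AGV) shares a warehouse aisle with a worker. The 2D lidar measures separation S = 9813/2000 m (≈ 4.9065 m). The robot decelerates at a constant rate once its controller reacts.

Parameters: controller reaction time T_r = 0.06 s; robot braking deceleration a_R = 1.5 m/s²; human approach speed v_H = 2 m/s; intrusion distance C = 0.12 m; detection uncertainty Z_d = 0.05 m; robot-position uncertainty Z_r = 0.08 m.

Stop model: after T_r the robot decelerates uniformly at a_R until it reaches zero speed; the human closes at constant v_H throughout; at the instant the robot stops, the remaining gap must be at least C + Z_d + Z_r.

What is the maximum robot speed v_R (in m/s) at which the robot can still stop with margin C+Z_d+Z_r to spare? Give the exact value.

v_R_max = 43/20 m/s = 2.1500 m/s

at the boundary: (1/3)·v² + (209/150)·v + (-9073/2000) = 0
  disc = (209/150)² − 4·(1/3)·(-9073/2000) = 44944/5625 ; √disc = 212/75
  v_R = (−(209/150) + 212/75) / (2·(1/3)) = 43/20 m/s
check:
T_s = v_R/a_R = (43/20)/(3/2) = 1.4333 s
reaction-phase robot travel = 2.1500·0.0600 = 0.1290 m
braking distance = 2.1500²/(2·1.5000) = 1.5408 m
human closes 2.0000·1.4933 = 2.9867 m
residual clearance needed = 0.1200+0.0500+0.0800 = 0.2500 m
sum ≈ 0.1290+1.5408+2.9867+0.2500 ≈ 4.9065 m = S ✓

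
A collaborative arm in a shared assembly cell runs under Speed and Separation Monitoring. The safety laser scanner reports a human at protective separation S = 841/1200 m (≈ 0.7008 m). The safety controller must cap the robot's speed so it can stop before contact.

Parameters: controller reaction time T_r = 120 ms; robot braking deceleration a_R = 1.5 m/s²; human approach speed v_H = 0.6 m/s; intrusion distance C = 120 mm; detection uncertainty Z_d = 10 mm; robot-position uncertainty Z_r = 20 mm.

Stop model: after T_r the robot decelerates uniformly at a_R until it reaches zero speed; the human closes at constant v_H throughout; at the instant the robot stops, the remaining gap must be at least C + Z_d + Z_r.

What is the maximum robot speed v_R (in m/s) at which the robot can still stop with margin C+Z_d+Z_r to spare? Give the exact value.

collect terms ⇒ (1/3)·v_R² + (13/25)·v_R + (-2873/6000) = 0
  disc = (13/25)² − 4·(1/3)·(-2873/6000) = 20449/22500 ; √disc = 143/150
  v_R = (−(13/25) + 143/150) / (2·(1/3)) = 13/20 m/s
check:
braking lasts T_s = (13/20)/(3/2) = 0.4333 s
reaction-phase robot travel = 0.6500·0.1200 = 0.0780 m
robot covers 0.6500·0.4333 − ½·1.5000·0.4333² = 0.1408 m while stopping
human over T_r+T_s: 0.6000·(0.1200+0.4333) = 0.3320 m
residual clearance needed = 0.1200+0.0100+0.0200 = 0.1500 m
sum ≈ 0.0780+0.1408+0.3320+0.1500 ≈ 0.7008 m = S ✓

v_R_max = 13/20 m/s = 0.6500 m/s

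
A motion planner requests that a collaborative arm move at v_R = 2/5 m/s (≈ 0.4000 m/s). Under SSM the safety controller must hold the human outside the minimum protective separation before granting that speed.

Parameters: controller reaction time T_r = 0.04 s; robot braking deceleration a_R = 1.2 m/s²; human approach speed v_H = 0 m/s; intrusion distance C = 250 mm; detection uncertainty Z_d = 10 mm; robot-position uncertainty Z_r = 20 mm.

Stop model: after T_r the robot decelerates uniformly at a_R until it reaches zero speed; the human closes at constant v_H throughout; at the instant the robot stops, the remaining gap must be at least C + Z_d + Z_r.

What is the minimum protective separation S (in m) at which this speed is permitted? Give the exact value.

S_min = 136/375 m = 0.3627 m

T_s = v_R/a_R = (2/5)/(6/5) = 0.3333 s
robot covers v_R·T_r = 0.4000·0.0400 = 0.0160 m before braking
robot under decel: 0.4000²/(2·1.2000) = 0.0667 m
human over T_r+T_s: 0.0000·(0.0400+0.3333) = 0.0000 m
C+Z_d+Z_r = 0.2500+0.0100+0.0200 = 0.2800 m
S_min ≈ 0.0160+0.0667+0.0000+0.2800  ⇒  S_min = 136/375 m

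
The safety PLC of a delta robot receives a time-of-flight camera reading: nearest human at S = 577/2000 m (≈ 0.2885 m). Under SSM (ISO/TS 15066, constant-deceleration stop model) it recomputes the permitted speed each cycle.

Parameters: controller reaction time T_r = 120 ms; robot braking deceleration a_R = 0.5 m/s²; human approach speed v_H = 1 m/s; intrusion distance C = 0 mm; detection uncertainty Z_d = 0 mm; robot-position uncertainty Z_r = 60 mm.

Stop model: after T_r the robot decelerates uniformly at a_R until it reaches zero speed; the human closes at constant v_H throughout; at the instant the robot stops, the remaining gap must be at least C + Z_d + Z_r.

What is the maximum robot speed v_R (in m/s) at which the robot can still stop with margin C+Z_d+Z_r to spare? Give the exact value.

v_R_max = 1/20 m/s = 0.0500 m/s

quadratic (1)·v² + (53/25)·v + (-217/2000) = 0
  disc = (53/25)² − 4·(1)·(-217/2000) = 12321/2500 ; √disc = 111/50
  v_R = (−(53/25) + 111/50) / (2·(1)) = 1/20 m/s
check:
stop time T_s = (1/20)/(1/2) = 0.1000 s
robot in T_r: 0.0500·0.1200 = 0.0060 m
robot under decel: 0.0500²/(2·0.5000) = 0.0025 m
person approaches 1.0000·(0.1200+0.1000) = 0.2200 m
C+Z_d+Z_r = 0.0000+0.0000+0.0600 = 0.0600 m
sum ≈ 0.0060+0.0025+0.2200+0.0600 ≈ 0.2885 m = S ✓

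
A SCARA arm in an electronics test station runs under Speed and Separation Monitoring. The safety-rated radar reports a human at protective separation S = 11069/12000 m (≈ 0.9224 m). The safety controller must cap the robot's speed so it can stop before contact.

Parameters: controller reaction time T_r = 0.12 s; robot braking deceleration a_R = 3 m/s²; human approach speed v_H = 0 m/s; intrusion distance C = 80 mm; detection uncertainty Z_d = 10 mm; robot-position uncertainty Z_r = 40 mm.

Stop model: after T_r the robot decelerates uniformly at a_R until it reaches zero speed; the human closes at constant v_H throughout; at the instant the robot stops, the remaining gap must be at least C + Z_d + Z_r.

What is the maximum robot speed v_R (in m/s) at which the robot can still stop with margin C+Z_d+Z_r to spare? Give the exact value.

v_R_max = 37/20 m/s = 1.8500 m/s

quadratic (1/6)·v² + (3/25)·v + (-9509/12000) = 0
  disc = (3/25)² − 4·(1/6)·(-9509/12000) = 48841/90000 ; √disc = 221/300
  v_R = (−(3/25) + 221/300) / (2·(1/6)) = 37/20 m/s
check:
stop time T_s = (37/20)/3 = 0.6167 s
reaction-phase robot travel = 1.8500·0.1200 = 0.2220 m
braking distance = 1.8500²/(2·3.0000) = 0.5704 m
human closes 0.0000·0.7367 = 0.0000 m
residual clearance needed = 0.0800+0.0100+0.0400 = 0.1300 m
sum ≈ 0.2220+0.5704+0.0000+0.1300 ≈ 0.9224 m = S ✓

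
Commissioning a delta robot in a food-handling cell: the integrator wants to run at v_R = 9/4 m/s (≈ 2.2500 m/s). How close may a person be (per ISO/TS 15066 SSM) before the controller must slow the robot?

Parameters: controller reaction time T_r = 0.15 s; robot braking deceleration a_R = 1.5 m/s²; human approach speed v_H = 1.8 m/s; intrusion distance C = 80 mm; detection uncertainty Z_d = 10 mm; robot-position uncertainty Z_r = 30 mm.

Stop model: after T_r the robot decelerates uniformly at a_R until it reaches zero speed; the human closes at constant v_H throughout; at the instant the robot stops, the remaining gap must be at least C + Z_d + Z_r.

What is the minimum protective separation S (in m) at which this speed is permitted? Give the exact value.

T_s = v_R/a_R = (9/4)/(3/2) = 1.5000 s
robot covers v_R·T_r = 2.2500·0.1500 = 0.3375 m before braking
robot under decel: 2.2500²/(2·1.5000) = 1.6875 m
human over T_r+T_s: 1.8000·(0.1500+1.5000) = 2.9700 m
residual clearance needed = 0.0800+0.0100+0.0300 = 0.1200 m
S_min ≈ 0.3375+1.6875+2.9700+0.1200  ⇒  S_min = 1023/200 m

S_min = 1023/200 m = 5.1150 m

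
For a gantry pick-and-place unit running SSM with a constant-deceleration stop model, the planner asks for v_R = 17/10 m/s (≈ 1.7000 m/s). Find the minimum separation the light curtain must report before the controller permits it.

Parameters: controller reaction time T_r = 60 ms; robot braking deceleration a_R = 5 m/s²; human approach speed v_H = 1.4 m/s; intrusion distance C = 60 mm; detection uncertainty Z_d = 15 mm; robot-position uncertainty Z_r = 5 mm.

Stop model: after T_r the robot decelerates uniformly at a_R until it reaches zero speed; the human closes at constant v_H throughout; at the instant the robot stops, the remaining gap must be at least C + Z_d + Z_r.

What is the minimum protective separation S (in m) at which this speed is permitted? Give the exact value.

S_min = 1031/1000 m = 1.0310 m

braking lasts T_s = (17/10)/5 = 0.3400 s
reaction-phase robot travel = 1.7000·0.0600 = 0.1020 m
robot covers 1.7000·0.3400 − ½·5.0000·0.3400² = 0.2890 m while stopping
human closes 1.4000·0.4000 = 0.5600 m
C+Z_d+Z_r = 0.0600+0.0150+0.0050 = 0.0800 m
S_min ≈ 0.1020+0.2890+0.5600+0.0800  ⇒  S_min = 1031/1000 m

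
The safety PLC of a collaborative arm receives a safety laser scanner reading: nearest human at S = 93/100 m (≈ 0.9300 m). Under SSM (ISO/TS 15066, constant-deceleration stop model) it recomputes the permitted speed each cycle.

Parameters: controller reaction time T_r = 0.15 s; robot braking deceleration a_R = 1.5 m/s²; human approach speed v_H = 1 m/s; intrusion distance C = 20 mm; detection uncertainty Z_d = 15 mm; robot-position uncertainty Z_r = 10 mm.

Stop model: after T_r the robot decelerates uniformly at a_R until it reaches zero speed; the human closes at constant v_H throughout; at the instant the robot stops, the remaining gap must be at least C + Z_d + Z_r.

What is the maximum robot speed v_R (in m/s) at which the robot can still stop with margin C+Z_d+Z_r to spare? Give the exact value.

v_R_max = 7/10 m/s = 0.7000 m/s

quadratic (1/3)·v² + (49/60)·v + (-147/200) = 0
  disc = (49/60)² − 4·(1/3)·(-147/200) = 5929/3600 ; √disc = 77/60
  v_R = (−(49/60) + 77/60) / (2·(1/3)) = 7/10 m/s
check:
stop time T_s = (7/10)/(3/2) = 0.4667 s
robot covers v_R·T_r = 0.7000·0.1500 = 0.1050 m before braking
braking distance = 0.7000²/(2·1.5000) = 0.1633 m
human over T_r+T_s: 1.0000·(0.1500+0.4667) = 0.6167 m
margins: 0.0200+0.0150+0.0100 = 0.0450 m
sum ≈ 0.1050+0.1633+0.6167+0.0450 ≈ 0.9300 m = S ✓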